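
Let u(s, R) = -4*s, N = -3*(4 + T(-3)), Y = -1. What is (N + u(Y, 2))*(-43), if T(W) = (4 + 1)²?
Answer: 3569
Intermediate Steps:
T(W) = 25 (T(W) = 5² = 25)
N = -87 (N = -3*(4 + 25) = -3*29 = -87)
(N + u(Y, 2))*(-43) = (-87 - 4*(-1))*(-43) = (-87 + 4)*(-43) = -83*(-43) = 3569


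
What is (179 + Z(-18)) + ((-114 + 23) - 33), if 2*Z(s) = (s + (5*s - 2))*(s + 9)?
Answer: 550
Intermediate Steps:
Z(s) = (-2 + 6*s)*(9 + s)/2 (Z(s) = ((s + (5*s - 2))*(s + 9))/2 = ((s + (-2 + 5*s))*(9 + s))/2 = ((-2 + 6*s)*(9 + s))/2 = (-2 + 6*s)*(9 + s)/2)
(179 + Z(-18)) + ((-114 + 23) - 33) = (179 + (-9 + 3*(-18)² + 26*(-18))) + ((-114 + 23) - 33) = (179 + (-9 + 3*324 - 468)) + (-91 - 33) = (179 + (-9 + 972 - 468)) - 124 = (179 + 495) - 124 = 674 - 124 = 550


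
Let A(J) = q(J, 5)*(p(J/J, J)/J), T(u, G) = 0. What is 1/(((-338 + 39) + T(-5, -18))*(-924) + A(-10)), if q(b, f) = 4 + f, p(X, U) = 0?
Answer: 1/276276 ≈ 3.6196e-6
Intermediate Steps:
A(J) = 0 (A(J) = (4 + 5)*(0/J) = 9*0 = 0)
1/(((-338 + 39) + T(-5, -18))*(-924) + A(-10)) = 1/(((-338 + 39) + 0)*(-924) + 0) = 1/((-299 + 0)*(-924) + 0) = 1/(-299*(-924) + 0) = 1/(276276 + 0) = 1/276276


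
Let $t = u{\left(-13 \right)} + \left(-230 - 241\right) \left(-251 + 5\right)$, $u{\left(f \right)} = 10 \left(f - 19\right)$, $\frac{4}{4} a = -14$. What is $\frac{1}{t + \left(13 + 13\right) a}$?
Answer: $\frac{1}{115182} \approx 8.6819 \cdot 10^{-6}$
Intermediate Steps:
$a = -14$
$u{\left(f \right)} = -190 + 10 f$ ($u{\left(f \right)} = 10 \left(-19 + f\right) = -190 + 10 f$)
$t = 115546$ ($t = \left(-190 + 10 \left(-13\right)\right) + \left(-230 - 241\right) \left(-251 + 5\right) = \left(-190 - 130\right) - -115866 = -320 + 115866 = 115546$)
$\frac{1}{t + \left(13 + 13\right) a} = \frac{1}{115546 + \left(13 + 13\right) \left(-14\right)} = \frac{1}{115546 + 26 \left(-14\right)} = \frac{1}{115546 - 364} = \frac{1}{115182}$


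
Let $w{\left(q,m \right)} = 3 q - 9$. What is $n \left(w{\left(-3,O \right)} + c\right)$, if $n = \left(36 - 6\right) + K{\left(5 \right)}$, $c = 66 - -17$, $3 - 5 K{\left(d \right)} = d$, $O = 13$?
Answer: $1924$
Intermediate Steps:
$w{\left(q,m \right)} = -9 + 3 q$
$K{\left(d \right)} = \frac{3}{5} - \frac{d}{5}$
$c = 83$ ($c = 66 + 17 = 83$)
$n = \frac{148}{5}$ ($n = \left(36 - 6\right) + \left(\frac{3}{5} - 1\right) = 30 + \left(\frac{3}{5} - 1\right) = 30 - \frac{2}{5} = \frac{148}{5} \approx 29.6$)
$n \left(w{\left(-3,O \right)} + c\right) = \frac{148 \left(\left(-9 + 3 \left(-3\right)\right) + 83\right)}{5} = \frac{148 \left(\left(-9 - 9\right) + 83\right)}{5} = \frac{148 \left(-18 + 83\right)}{5} = \frac{148}{5} \cdot 65 = 1924$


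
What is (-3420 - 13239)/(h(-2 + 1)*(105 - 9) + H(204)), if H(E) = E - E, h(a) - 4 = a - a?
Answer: -5553/128 ≈ -43.383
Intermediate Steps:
h(a) = 4 (h(a) = 4 + (a - a) = 4 + 0 = 4)
H(E) = 0
(-3420 - 13239)/(h(-2 + 1)*(105 - 9) + H(204)) = (-3420 - 13239)/(4*(105 - 9) + 0) = -16659/(4*96 + 0) = -16659/(384 + 0) = -16659/384 = -16659*1/384 = -5553/128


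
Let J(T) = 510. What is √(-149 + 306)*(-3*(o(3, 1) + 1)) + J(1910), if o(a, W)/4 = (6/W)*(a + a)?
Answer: 510 - 435*√157 ≈ -4940.5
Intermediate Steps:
o(a, W) = 48*a/W (o(a, W) = 4*((6/W)*(a + a)) = 4*((6/W)*(2*a)) = 4*(12*a/W) = 48*a/W)
√(-149 + 306)*(-3*(o(3, 1) + 1)) + J(1910) = √(-149 + 306)*(-3*(48*3/1 + 1)) + 510 = √157*(-3*(48*3*1 + 1)) + 510 = √157*(-3*(144 + 1)) + 510 = √157*(-3*145) + 510 = √157*(-435) + 510 = -435*√157 + 510 = 510 - 435*√157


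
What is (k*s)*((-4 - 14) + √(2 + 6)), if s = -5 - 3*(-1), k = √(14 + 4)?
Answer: -24 + 108*√2 ≈ 128.74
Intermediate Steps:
k = 3*√2 (k = √18 = 3*√2 ≈ 4.2426)
s = -2 (s = -5 + 3 = -2)
(k*s)*((-4 - 14) + √(2 + 6)) = ((3*√2)*(-2))*((-4 - 14) + √(2 + 6)) = (-6*√2)*(-18 + √8) = (-6*√2)*(-18 + 2*√2) = -6*√2*(-18 + 2*√2)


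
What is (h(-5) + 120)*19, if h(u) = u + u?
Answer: 2090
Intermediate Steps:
h(u) = 2*u
(h(-5) + 120)*19 = (2*(-5) + 120)*19 = (-10 + 120)*19 = 110*19 = 2090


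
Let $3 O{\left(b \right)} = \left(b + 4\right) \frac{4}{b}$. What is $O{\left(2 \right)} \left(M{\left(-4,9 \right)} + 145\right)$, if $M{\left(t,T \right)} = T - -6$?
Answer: $640$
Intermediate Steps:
$M{\left(t,T \right)} = 6 + T$ ($M{\left(t,T \right)} = T + 6 = 6 + T$)
$O{\left(b \right)} = \frac{4 \left(4 + b\right)}{3 b}$ ($O{\left(b \right)} = \frac{\left(b + 4\right) \frac{4}{b}}{3} = \frac{\left(4 + b\right) \frac{4}{b}}{3} = \frac{4 \frac{1}{b} \left(4 + b\right)}{3} = \frac{4 \left(4 + b\right)}{3 b}$)
$O{\left(2 \right)} \left(M{\left(-4,9 \right)} + 145\right) = \frac{4 \left(4 + 2\right)}{3 \cdot 2} \left(\left(6 + 9\right) + 145\right) = \frac{4}{3} \cdot \frac{1}{2} \cdot 6 \left(15 + 145\right) = 4 \cdot 160 = 640$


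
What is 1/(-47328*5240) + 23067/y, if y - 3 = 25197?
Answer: 7945258957/8679955200 ≈ 0.91536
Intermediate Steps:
y = 25200 (y = 3 + 25197 = 25200)
1/(-47328*5240) + 23067/y = 1/(-47328*5240) + 23067/25200 = -1/47328*1/5240 + 23067*(1/25200) = -1/247998720 + 2563/2800 = 7945258957/8679955200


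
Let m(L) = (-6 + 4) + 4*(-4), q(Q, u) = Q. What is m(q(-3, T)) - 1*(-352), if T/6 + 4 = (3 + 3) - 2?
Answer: 334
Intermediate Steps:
T = 0 (T = -24 + 6*((3 + 3) - 2) = -24 + 6*(6 - 2) = -24 + 6*4 = -24 + 24 = 0)
m(L) = -18 (m(L) = -2 - 16 = -18)
m(q(-3, T)) - 1*(-352) = -18 - 1*(-352) = -18 + 352 = 334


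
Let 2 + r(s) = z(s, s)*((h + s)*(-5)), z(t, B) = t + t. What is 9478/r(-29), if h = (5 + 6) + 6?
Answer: -4739/1741 ≈ -2.7220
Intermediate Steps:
h = 17 (h = 11 + 6 = 17)
z(t, B) = 2*t
r(s) = -2 + 2*s*(-85 - 5*s) (r(s) = -2 + (2*s)*((17 + s)*(-5)) = -2 + (2*s)*(-85 - 5*s) = -2 + 2*s*(-85 - 5*s))
9478/r(-29) = 9478/(-2 - 170*(-29) - 10*(-29)**2) = 9478/(-2 + 4930 - 10*841) = 9478/(-2 + 4930 - 8410) = 9478/(-3482) = 9478*(-1/3482) = -4739/1741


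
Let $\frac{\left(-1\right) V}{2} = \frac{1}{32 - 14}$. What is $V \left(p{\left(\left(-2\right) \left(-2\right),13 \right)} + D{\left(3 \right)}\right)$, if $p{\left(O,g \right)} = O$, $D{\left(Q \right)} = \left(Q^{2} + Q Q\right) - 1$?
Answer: $- \frac{7}{3} \approx -2.3333$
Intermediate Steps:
$D{\left(Q \right)} = -1 + 2 Q^{2}$ ($D{\left(Q \right)} = \left(Q^{2} + Q^{2}\right) - 1 = 2 Q^{2} - 1 = -1 + 2 Q^{2}$)
$V = - \frac{1}{9}$ ($V = - \frac{2}{32 - 14} = - \frac{2}{18} = \left(-2\right) \frac{1}{18} = - \frac{1}{9} \approx -0.11111$)
$V \left(p{\left(\left(-2\right) \left(-2\right),13 \right)} + D{\left(3 \right)}\right) = - \frac{\left(-2\right) \left(-2\right) - \left(1 - 2 \cdot 3^{2}\right)}{9} = - \frac{4 + \left(-1 + 2 \cdot 9\right)}{9} = - \frac{4 + \left(-1 + 18\right)}{9} = - \frac{4 + 17}{9} = \left(- \frac{1}{9}\right) 21 = - \frac{7}{3}$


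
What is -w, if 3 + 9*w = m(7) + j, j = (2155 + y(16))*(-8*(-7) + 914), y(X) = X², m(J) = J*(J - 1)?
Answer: -2338709/9 ≈ -2.5986e+5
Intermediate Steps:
m(J) = J*(-1 + J)
j = 2338670 (j = (2155 + 16²)*(-8*(-7) + 914) = (2155 + 256)*(56 + 914) = 2411*970 = 2338670)
w = 2338709/9 (w = -⅓ + (7*(-1 + 7) + 2338670)/9 = -⅓ + (7*6 + 2338670)/9 = -⅓ + (42 + 2338670)/9 = -⅓ + (⅑)*2338712 = -⅓ + 2338712/9 = 2338709/9 ≈ 2.5986e+5)
-w = -1*2338709/9 = -2338709/9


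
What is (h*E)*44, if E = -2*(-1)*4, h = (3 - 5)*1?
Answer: -704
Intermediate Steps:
h = -2 (h = -2*1 = -2)
E = 8 (E = 2*4 = 8)
(h*E)*44 = -2*8*44 = -16*44 = -704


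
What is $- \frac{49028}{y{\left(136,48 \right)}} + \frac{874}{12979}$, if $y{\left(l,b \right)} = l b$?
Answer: $- \frac{9273955}{1245984} \approx -7.4431$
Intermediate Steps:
$y{\left(l,b \right)} = b l$
$- \frac{49028}{y{\left(136,48 \right)}} + \frac{874}{12979} = - \frac{49028}{48 \cdot 136} + \frac{874}{12979} = - \frac{49028}{6528} + 874 \cdot \frac{1}{12979} = \left(-49028\right) \frac{1}{6528} + \frac{874}{12979} = - \frac{721}{96} + \frac{874}{12979} = - \frac{9273955}{1245984}$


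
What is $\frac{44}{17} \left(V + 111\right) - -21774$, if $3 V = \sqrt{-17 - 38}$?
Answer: $\frac{375042}{17} + \frac{44 i \sqrt{55}}{51} \approx 22061.0 + 6.3983 i$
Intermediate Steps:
$V = \frac{i \sqrt{55}}{3}$ ($V = \frac{\sqrt{-17 - 38}}{3} = \frac{\sqrt{-55}}{3} = \frac{i \sqrt{55}}{3} \approx 2.4721 i$)
$\frac{44}{17} \left(V + 111\right) - -21774 = \frac{44}{17} \left(\frac{i \sqrt{55}}{3} + 111\right) - -21774 = 44 \cdot \frac{1}{17} \left(111 + \frac{i \sqrt{55}}{3}\right) + 21774 = \frac{44 \left(111 + \frac{i \sqrt{55}}{3}\right)}{17} + 21774 = \left(\frac{4884}{17} + \frac{44 i \sqrt{55}}{51}\right) + 21774 = \frac{375042}{17} + \frac{44 i \sqrt{55}}{51}$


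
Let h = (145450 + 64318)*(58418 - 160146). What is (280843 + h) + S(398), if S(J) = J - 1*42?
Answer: -21338997905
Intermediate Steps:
S(J) = -42 + J (S(J) = J - 42 = -42 + J)
h = -21339279104 (h = 209768*(-101728) = -21339279104)
(280843 + h) + S(398) = (280843 - 21339279104) + (-42 + 398) = -21338998261 + 356 = -21338997905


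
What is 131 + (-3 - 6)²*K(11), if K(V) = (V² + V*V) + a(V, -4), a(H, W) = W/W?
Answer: 19814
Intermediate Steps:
a(H, W) = 1
K(V) = 1 + 2*V² (K(V) = (V² + V*V) + 1 = (V² + V²) + 1 = 2*V² + 1 = 1 + 2*V²)
131 + (-3 - 6)²*K(11) = 131 + (-3 - 6)²*(1 + 2*11²) = 131 + (-9)²*(1 + 2*121) = 131 + 81*(1 + 242) = 131 + 81*243 = 131 + 19683 = 19814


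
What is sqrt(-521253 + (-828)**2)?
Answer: 93*sqrt(19) ≈ 405.38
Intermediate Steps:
sqrt(-521253 + (-828)**2) = sqrt(-521253 + 685584) = sqrt(164331) = 93*sqrt(19)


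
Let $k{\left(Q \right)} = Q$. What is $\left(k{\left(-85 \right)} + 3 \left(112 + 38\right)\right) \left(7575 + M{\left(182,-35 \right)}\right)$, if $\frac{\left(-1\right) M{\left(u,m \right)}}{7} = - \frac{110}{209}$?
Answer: $\frac{52558175}{19} \approx 2.7662 \cdot 10^{6}$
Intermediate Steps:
$M{\left(u,m \right)} = \frac{70}{19}$ ($M{\left(u,m \right)} = - 7 \left(- \frac{110}{209}\right) = - 7 \left(\left(-110\right) \frac{1}{209}\right) = \left(-7\right) \left(- \frac{10}{19}\right) = \frac{70}{19}$)
$\left(k{\left(-85 \right)} + 3 \left(112 + 38\right)\right) \left(7575 + M{\left(182,-35 \right)}\right) = \left(-85 + 3 \left(112 + 38\right)\right) \left(7575 + \frac{70}{19}\right) = \left(-85 + 3 \cdot 150\right) \frac{143995}{19} = \left(-85 + 450\right) \frac{143995}{19} = 365 \cdot \frac{143995}{19} = \frac{52558175}{19}$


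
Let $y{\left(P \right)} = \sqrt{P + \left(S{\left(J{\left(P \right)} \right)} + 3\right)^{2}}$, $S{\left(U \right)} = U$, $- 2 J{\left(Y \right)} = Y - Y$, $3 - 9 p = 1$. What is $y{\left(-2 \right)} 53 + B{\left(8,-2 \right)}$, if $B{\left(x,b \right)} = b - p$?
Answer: $- \frac{20}{9} + 53 \sqrt{7} \approx 138.0$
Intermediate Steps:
$p = \frac{2}{9}$ ($p = \frac{1}{3} - \frac{1}{9} = \frac{2}{9} \approx 0.22222$)
$J{\left(Y \right)} = 0$ ($J{\left(Y \right)} = - \frac{Y - Y}{2} = \left(- \frac{1}{2}\right) 0 = 0$)
$B{\left(x,b \right)} = - \frac{2}{9} + b$ ($B{\left(x,b \right)} = b - \frac{2}{9} = - \frac{2}{9} + b$)
$y{\left(P \right)} = \sqrt{9 + P}$ ($y{\left(P \right)} = \sqrt{P + \left(0 + 3\right)^{2}} = \sqrt{P + 3^{2}} = \sqrt{P + 9} = \sqrt{9 + P}$)
$y{\left(-2 \right)} 53 + B{\left(8,-2 \right)} = \sqrt{9 - 2} \cdot 53 - \frac{20}{9} = \sqrt{7} \cdot 53 - \frac{20}{9} = 53 \sqrt{7} - \frac{20}{9} = - \frac{20}{9} + 53 \sqrt{7}$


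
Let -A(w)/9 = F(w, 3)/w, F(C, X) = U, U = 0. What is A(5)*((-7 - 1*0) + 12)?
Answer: 0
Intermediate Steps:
F(C, X) = 0
A(w) = 0 (A(w) = -0/w = -9*0 = 0)
A(5)*((-7 - 1*0) + 12) = 0*((-7 - 1*0) + 12) = 0*((-7 + 0) + 12) = 0*(-7 + 12) = 0*5 = 0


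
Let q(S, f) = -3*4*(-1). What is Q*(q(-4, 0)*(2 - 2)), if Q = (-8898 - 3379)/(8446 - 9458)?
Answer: 0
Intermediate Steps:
q(S, f) = 12 (q(S, f) = -12*(-1) = 12)
Q = 12277/1012 (Q = -12277/(-1012) = -12277*(-1/1012) = 12277/1012 ≈ 12.131)
Q*(q(-4, 0)*(2 - 2)) = 12277*(12*(2 - 2))/1012 = 12277*(12*0)/1012 = (12277/1012)*0 = 0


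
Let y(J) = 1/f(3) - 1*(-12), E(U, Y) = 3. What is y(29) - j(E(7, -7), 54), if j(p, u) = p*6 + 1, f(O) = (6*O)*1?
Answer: -125/18 ≈ -6.9444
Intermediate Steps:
f(O) = 6*O
j(p, u) = 1 + 6*p (j(p, u) = 6*p + 1 = 1 + 6*p)
y(J) = 217/18 (y(J) = 1/(6*3) - 1*(-12) = 1/18 + 12 = 217/18)
y(29) - j(E(7, -7), 54) = 217/18 - (1 + 6*3) = 217/18 - (1 + 18) = 217/18 - 1*19 = 217/18 - 19 = -125/18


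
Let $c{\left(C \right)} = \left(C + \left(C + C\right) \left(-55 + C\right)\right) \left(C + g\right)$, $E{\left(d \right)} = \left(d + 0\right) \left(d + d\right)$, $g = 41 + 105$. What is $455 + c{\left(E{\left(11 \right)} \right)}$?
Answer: $35211455$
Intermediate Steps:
$g = 146$
$E{\left(d \right)} = 2 d^{2}$ ($E{\left(d \right)} = d 2 d = 2 d^{2}$)
$c{\left(C \right)} = \left(146 + C\right) \left(C + 2 C \left(-55 + C\right)\right)$ ($c{\left(C \right)} = \left(C + \left(C + C\right) \left(-55 + C\right)\right) \left(C + 146\right) = \left(C + 2 C \left(-55 + C\right)\right) \left(146 + C\right) = \left(146 + C\right) \left(C + 2 C \left(-55 + C\right)\right)$)
$455 + c{\left(E{\left(11 \right)} \right)} = 455 + 2 \cdot 11^{2} \left(-15914 + 2 \left(2 \cdot 11^{2}\right)^{2} + 183 \cdot 2 \cdot 11^{2}\right) = 455 + 2 \cdot 121 \left(-15914 + 2 \left(2 \cdot 121\right)^{2} + 183 \cdot 2 \cdot 121\right) = 455 + 242 \left(-15914 + 2 \cdot 242^{2} + 183 \cdot 242\right) = 455 + 242 \left(-15914 + 2 \cdot 58564 + 44286\right) = 455 + 242 \left(-15914 + 117128 + 44286\right) = 455 + 242 \cdot 145500 = 455 + 35211000 = 35211455$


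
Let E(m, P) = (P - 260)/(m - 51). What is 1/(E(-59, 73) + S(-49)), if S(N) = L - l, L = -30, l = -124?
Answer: 10/957 ≈ 0.010449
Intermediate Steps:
E(m, P) = (-260 + P)/(-51 + m)
S(N) = 94 (S(N) = -30 - 1*(-124) = -30 + 124 = 94)
1/(E(-59, 73) + S(-49)) = 1/((-260 + 73)/(-51 - 59) + 94) = 1/(-187/(-110) + 94) = 1/(-1/110*(-187) + 94) = 1/(17/10 + 94) = 1/(957/10) = 10/957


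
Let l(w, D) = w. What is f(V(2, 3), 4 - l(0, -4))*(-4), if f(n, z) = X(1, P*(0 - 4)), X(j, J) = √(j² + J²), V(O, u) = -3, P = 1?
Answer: -4*√17 ≈ -16.492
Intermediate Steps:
X(j, J) = √(J² + j²)
f(n, z) = √17 (f(n, z) = √((1*(0 - 4))² + 1²) = √((1*(-4))² + 1) = √((-4)² + 1) = √(16 + 1) = √17)
f(V(2, 3), 4 - l(0, -4))*(-4) = √17*(-4) = -4*√17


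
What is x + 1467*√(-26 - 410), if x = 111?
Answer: 111 + 2934*I*√109 ≈ 111.0 + 30632.0*I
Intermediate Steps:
x + 1467*√(-26 - 410) = 111 + 1467*√(-26 - 410) = 111 + 1467*√(-436) = 111 + 1467*(2*I*√109) = 111 + 2934*I*√109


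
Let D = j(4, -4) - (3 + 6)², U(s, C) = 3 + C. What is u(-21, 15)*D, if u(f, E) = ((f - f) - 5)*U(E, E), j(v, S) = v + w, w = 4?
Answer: 6570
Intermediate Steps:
j(v, S) = 4 + v (j(v, S) = v + 4 = 4 + v)
u(f, E) = -15 - 5*E (u(f, E) = ((f - f) - 5)*(3 + E) = (0 - 5)*(3 + E) = -5*(3 + E) = -15 - 5*E)
D = -73 (D = (4 + 4) - (3 + 6)² = 8 - 1*9² = 8 - 1*81 = 8 - 81 = -73)
u(-21, 15)*D = (-15 - 5*15)*(-73) = (-15 - 75)*(-73) = -90*(-73) = 6570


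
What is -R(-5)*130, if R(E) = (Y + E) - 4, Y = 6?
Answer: 390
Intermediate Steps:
R(E) = 2 + E (R(E) = (6 + E) - 4 = 2 + E)
-R(-5)*130 = -(2 - 5)*130 = -(-3)*130 = -1*(-390) = 390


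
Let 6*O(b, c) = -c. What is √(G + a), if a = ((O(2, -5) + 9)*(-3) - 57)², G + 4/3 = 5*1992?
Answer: √627873/6 ≈ 132.06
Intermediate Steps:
O(b, c) = -c/6 (O(b, c) = (-c)/6 = -c/6)
G = 29876/3 (G = -4/3 + 5*1992 = -4/3 + 9960 = 29876/3 ≈ 9958.7)
a = 29929/4 (a = ((-⅙*(-5) + 9)*(-3) - 57)² = ((⅚ + 9)*(-3) - 57)² = ((59/6)*(-3) - 57)² = (-59/2 - 57)² = (-173/2)² = 29929/4 ≈ 7482.3)
√(G + a) = √(29876/3 + 29929/4) = √(209291/12) = √627873/6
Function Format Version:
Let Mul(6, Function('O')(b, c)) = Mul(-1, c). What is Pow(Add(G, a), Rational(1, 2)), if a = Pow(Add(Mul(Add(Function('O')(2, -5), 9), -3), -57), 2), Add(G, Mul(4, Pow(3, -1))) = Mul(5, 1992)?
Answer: Mul(Rational(1, 6), Pow(627873, Rational(1, 2))) ≈ 132.06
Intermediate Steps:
Function('O')(b, c) = Mul(Rational(-1, 6), c) (Function('O')(b, c) = Mul(Rational(1, 6), Mul(-1, c)) = Mul(Rational(-1, 6), c))
G = Rational(29876, 3) (G = Add(Rational(-4, 3), Mul(5, 1992)) = Add(Rational(-4, 3), 9960) = Rational(29876, 3) ≈ 9958.7)
a = Rational(29929, 4) (a = Pow(Add(Mul(Add(Mul(Rational(-1, 6), -5), 9), -3), -57), 2) = Pow(Add(Mul(Add(Rational(5, 6), 9), -3), -57), 2) = Pow(Add(Mul(Rational(59, 6), -3), -57), 2) = Pow(Add(Rational(-59, 2), -57), 2) = Pow(Rational(-173, 2), 2) = Rational(29929, 4) ≈ 7482.3)
Pow(Add(G, a), Rational(1, 2)) = Pow(Add(Rational(29876, 3), Rational(29929, 4)), Rational(1, 2)) = Pow(Rational(209291, 12), Rational(1, 2)) = Mul(Rational(1, 6), Pow(627873, Rational(1, 2)))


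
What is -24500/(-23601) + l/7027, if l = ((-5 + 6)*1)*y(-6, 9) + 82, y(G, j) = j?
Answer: 174309191/165844227 ≈ 1.0510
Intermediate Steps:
l = 91 (l = ((-5 + 6)*1)*9 + 82 = (1*1)*9 + 82 = 1*9 + 82 = 9 + 82 = 91)
-24500/(-23601) + l/7027 = -24500/(-23601) + 91/7027 = -24500*(-1/23601) + 91*(1/7027) = 24500/23601 + 91/7027 = 174309191/165844227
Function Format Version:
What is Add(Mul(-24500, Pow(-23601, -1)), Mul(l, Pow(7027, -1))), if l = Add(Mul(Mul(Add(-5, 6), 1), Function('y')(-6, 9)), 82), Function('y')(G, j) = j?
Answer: Rational(174309191, 165844227) ≈ 1.0510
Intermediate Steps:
l = 91 (l = Add(Mul(Mul(Add(-5, 6), 1), 9), 82) = Add(Mul(Mul(1, 1), 9), 82) = Add(Mul(1, 9), 82) = Add(9, 82) = 91)
Add(Mul(-24500, Pow(-23601, -1)), Mul(l, Pow(7027, -1))) = Add(Mul(-24500, Pow(-23601, -1)), Mul(91, Pow(7027, -1))) = Add(Mul(-24500, Rational(-1, 23601)), Mul(91, Rational(1, 7027))) = Add(Rational(24500, 23601), Rational(91, 7027)) = Rational(174309191, 165844227)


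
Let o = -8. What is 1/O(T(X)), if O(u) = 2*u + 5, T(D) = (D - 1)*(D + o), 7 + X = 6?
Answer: 1/41 ≈ 0.024390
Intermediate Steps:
X = -1 (X = -7 + 6 = -1)
T(D) = (-1 + D)*(-8 + D) (T(D) = (D - 1)*(D - 8) = (-1 + D)*(-8 + D))
O(u) = 5 + 2*u
1/O(T(X)) = 1/(5 + 2*(8 + (-1)² - 9*(-1))) = 1/(5 + 2*(8 + 1 + 9)) = 1/(5 + 2*18) = 1/(5 + 36) = 1/41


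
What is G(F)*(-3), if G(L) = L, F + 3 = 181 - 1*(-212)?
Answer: -1170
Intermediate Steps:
F = 390 (F = -3 + (181 - 1*(-212)) = -3 + (181 + 212) = -3 + 393 = 390)
G(F)*(-3) = 390*(-3) = -1170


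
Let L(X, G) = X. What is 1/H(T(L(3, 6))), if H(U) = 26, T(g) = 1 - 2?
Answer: 1/26 ≈ 0.038462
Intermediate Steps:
T(g) = -1
1/H(T(L(3, 6))) = 1/26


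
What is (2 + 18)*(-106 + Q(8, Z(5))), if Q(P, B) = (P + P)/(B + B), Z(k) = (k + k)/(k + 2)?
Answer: -2008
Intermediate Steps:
Z(k) = 2*k/(2 + k) (Z(k) = (2*k)/(2 + k) = 2*k/(2 + k))
Q(P, B) = P/B (Q(P, B) = (2*P)/((2*B)) = (2*P)*(1/(2*B)) = P/B)
(2 + 18)*(-106 + Q(8, Z(5))) = (2 + 18)*(-106 + 8/((2*5/(2 + 5)))) = 20*(-106 + 8/((2*5/7))) = 20*(-106 + 8/((2*5*(1/7)))) = 20*(-106 + 8/(10/7)) = 20*(-106 + 8*(7/10)) = 20*(-106 + 28/5) = 20*(-502/5) = -2008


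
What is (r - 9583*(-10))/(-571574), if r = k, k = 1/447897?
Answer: -42921969511/256006279878 ≈ -0.16766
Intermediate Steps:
k = 1/447897 ≈ 2.2327e-6
r = 1/447897 ≈ 2.2327e-6
(r - 9583*(-10))/(-571574) = (1/447897 - 9583*(-10))/(-571574) = (1/447897 - 1*(-95830))*(-1/571574) = (1/447897 + 95830)*(-1/571574) = (42921969511/447897)*(-1/571574) = -42921969511/256006279878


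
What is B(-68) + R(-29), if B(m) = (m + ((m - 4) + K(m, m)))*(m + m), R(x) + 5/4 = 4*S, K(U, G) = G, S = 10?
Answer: 113307/4 ≈ 28327.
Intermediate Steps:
R(x) = 155/4 (R(x) = -5/4 + 4*10 = -5/4 + 40 = 155/4)
B(m) = 2*m*(-4 + 3*m) (B(m) = (m + ((m - 4) + m))*(m + m) = (m + ((-4 + m) + m))*(2*m) = (m + (-4 + 2*m))*(2*m) = (-4 + 3*m)*(2*m) = 2*m*(-4 + 3*m))
B(-68) + R(-29) = 2*(-68)*(-4 + 3*(-68)) + 155/4 = 2*(-68)*(-4 - 204) + 155/4 = 2*(-68)*(-208) + 155/4 = 28288 + 155/4 = 113307/4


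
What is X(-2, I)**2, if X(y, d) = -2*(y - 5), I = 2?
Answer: 196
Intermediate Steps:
X(y, d) = 10 - 2*y (X(y, d) = -2*(-5 + y) = 10 - 2*y)
X(-2, I)**2 = (10 - 2*(-2))**2 = (10 + 4)**2 = 14**2 = 196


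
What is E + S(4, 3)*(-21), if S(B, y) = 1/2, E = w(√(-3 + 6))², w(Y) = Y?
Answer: -15/2 ≈ -7.5000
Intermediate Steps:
E = 3 (E = (√(-3 + 6))² = (√3)² = 3)
S(B, y) = ½
E + S(4, 3)*(-21) = 3 + (½)*(-21) = 3 - 21/2 = -15/2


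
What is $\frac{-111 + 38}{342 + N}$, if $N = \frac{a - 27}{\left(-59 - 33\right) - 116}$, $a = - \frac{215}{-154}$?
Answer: $- \frac{2338336}{10958887} \approx -0.21337$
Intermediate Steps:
$a = \frac{215}{154}$ ($a = \left(-215\right) \left(- \frac{1}{154}\right) = \frac{215}{154} \approx 1.3961$)
$N = \frac{3943}{32032}$ ($N = \frac{\frac{215}{154} - 27}{\left(-59 - 33\right) - 116} = - \frac{3943}{154 \left(\left(-59 - 33\right) - 116\right)} = - \frac{3943}{154 \left(-92 - 116\right)} = - \frac{3943}{154 \left(-208\right)} = \left(- \frac{3943}{154}\right) \left(- \frac{1}{208}\right) = \frac{3943}{32032} \approx 0.1231$)
$\frac{-111 + 38}{342 + N} = \frac{-111 + 38}{342 + \frac{3943}{32032}} = - \frac{73}{\frac{10958887}{32032}} = \left(-73\right) \frac{32032}{10958887} = - \frac{2338336}{10958887}$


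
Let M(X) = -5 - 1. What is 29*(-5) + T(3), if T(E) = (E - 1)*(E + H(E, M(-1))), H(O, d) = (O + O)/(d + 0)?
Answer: -141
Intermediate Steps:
M(X) = -6
H(O, d) = 2*O/d (H(O, d) = (2*O)/d = 2*O/d)
T(E) = 2*E*(-1 + E)/3 (T(E) = (E - 1)*(E + 2*E/(-6)) = (-1 + E)*(E + 2*E*(-1/6)) = (-1 + E)*(E - E/3) = (-1 + E)*(2*E/3) = 2*E*(-1 + E)/3)
29*(-5) + T(3) = 29*(-5) + (2/3)*3*(-1 + 3) = -145 + (2/3)*3*2 = -145 + 4 = -141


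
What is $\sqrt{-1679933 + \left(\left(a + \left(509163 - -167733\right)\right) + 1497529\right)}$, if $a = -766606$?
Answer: $i \sqrt{272114} \approx 521.65 i$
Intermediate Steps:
$\sqrt{-1679933 + \left(\left(a + \left(509163 - -167733\right)\right) + 1497529\right)} = \sqrt{-1679933 + \left(\left(-766606 + \left(509163 - -167733\right)\right) + 1497529\right)} = \sqrt{-1679933 + \left(\left(-766606 + \left(509163 + 167733\right)\right) + 1497529\right)} = \sqrt{-1679933 + \left(\left(-766606 + 676896\right) + 1497529\right)} = \sqrt{-1679933 + \left(-89710 + 1497529\right)} = \sqrt{-1679933 + 1407819} = \sqrt{-272114} = i \sqrt{272114}$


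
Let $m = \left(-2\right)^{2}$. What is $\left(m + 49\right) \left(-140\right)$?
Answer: $-7420$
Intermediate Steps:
$m = 4$
$\left(m + 49\right) \left(-140\right) = \left(4 + 49\right) \left(-140\right) = 53 \left(-140\right) = -7420$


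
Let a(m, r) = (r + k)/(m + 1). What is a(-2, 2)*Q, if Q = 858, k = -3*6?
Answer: 13728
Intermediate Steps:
k = -18
a(m, r) = (-18 + r)/(1 + m) (a(m, r) = (r - 18)/(m + 1) = (-18 + r)/(1 + m))
a(-2, 2)*Q = ((-18 + 2)/(1 - 2))*858 = (-16/(-1))*858 = -1*(-16)*858 = 16*858 = 13728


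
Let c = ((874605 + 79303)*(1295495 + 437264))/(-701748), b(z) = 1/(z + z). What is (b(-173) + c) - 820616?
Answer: -192787593898747/60701202 ≈ -3.1760e+6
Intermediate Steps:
b(z) = 1/(2*z)
c = -413223168043/175437 (c = (953908*1732759)*(-1/701748) = 1652892672172*(-1/701748) = -413223168043/175437 ≈ -2.3554e+6)
(b(-173) + c) - 820616 = ((1/2)/(-173) - 413223168043/175437) - 820616 = ((1/2)*(-1/173) - 413223168043/175437) - 820616 = (-1/346 - 413223168043/175437) - 820616 = -142975216318315/60701202 - 820616 = -192787593898747/60701202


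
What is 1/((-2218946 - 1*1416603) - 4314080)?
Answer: -1/7949629 ≈ -1.2579e-7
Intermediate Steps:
1/((-2218946 - 1*1416603) - 4314080) = 1/((-2218946 - 1416603) - 4314080) = 1/(-3635549 - 4314080) = 1/(-7949629) = -1/7949629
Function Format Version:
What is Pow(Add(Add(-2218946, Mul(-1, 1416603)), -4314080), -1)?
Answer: Rational(-1, 7949629) ≈ -1.2579e-7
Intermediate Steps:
Pow(Add(Add(-2218946, Mul(-1, 1416603)), -4314080), -1) = Pow(Add(Add(-2218946, -1416603), -4314080), -1) = Pow(Add(-3635549, -4314080), -1) = Pow(-7949629, -1) = Rational(-1, 7949629)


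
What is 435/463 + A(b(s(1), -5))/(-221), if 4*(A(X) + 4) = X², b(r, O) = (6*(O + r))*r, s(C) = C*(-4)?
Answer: -5302445/102323 ≈ -51.821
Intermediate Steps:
s(C) = -4*C
b(r, O) = r*(6*O + 6*r) (b(r, O) = (6*O + 6*r)*r = r*(6*O + 6*r))
A(X) = -4 + X²/4
435/463 + A(b(s(1), -5))/(-221) = 435/463 + (-4 + (6*(-4*1)*(-5 - 4*1))²/4)/(-221) = 435*(1/463) + (-4 + (6*(-4)*(-5 - 4))²/4)*(-1/221) = 435/463 + (-4 + (6*(-4)*(-9))²/4)*(-1/221) = 435/463 + (-4 + (¼)*216²)*(-1/221) = 435/463 + (-4 + (¼)*46656)*(-1/221) = 435/463 + (-4 + 11664)*(-1/221) = 435/463 + 11660*(-1/221) = 435/463 - 11660/221 = -5302445/102323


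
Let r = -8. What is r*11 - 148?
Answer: -236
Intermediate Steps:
r*11 - 148 = -8*11 - 148 = -88 - 148 = -236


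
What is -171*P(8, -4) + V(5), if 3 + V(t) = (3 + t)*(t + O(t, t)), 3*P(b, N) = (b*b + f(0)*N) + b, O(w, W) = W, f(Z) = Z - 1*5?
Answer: -5167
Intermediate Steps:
f(Z) = -5 + Z (f(Z) = Z - 5 = -5 + Z)
P(b, N) = -5*N/3 + b/3 + b**2/3 (P(b, N) = ((b*b + (-5 + 0)*N) + b)/3 = ((b**2 - 5*N) + b)/3 = (b + b**2 - 5*N)/3 = -5*N/3 + b/3 + b**2/3)
V(t) = -3 + 2*t*(3 + t) (V(t) = -3 + (3 + t)*(t + t) = -3 + (3 + t)*(2*t) = -3 + 2*t*(3 + t))
-171*P(8, -4) + V(5) = -171*(-5/3*(-4) + (1/3)*8 + (1/3)*8**2) + (-3 + 2*5**2 + 6*5) = -171*(20/3 + 8/3 + (1/3)*64) + (-3 + 2*25 + 30) = -171*(20/3 + 8/3 + 64/3) + (-3 + 50 + 30) = -171*92/3 + 77 = -5244 + 77 = -5167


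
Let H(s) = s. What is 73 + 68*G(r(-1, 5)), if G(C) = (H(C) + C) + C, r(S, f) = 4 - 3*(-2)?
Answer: 2113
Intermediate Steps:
r(S, f) = 10 (r(S, f) = 4 + 6 = 10)
G(C) = 3*C (G(C) = (C + C) + C = 2*C + C = 3*C)
73 + 68*G(r(-1, 5)) = 73 + 68*(3*10) = 73 + 68*30 = 73 + 2040 = 2113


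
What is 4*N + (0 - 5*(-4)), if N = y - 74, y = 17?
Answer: -208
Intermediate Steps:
N = -57 (N = 17 - 74 = -57)
4*N + (0 - 5*(-4)) = 4*(-57) + (0 - 5*(-4)) = -228 + (0 + 20) = -228 + 20 = -208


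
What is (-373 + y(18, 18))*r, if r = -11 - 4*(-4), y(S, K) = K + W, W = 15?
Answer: -1700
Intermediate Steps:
y(S, K) = 15 + K (y(S, K) = K + 15 = 15 + K)
r = 5 (r = -11 + 16 = 5)
(-373 + y(18, 18))*r = (-373 + (15 + 18))*5 = (-373 + 33)*5 = -340*5 = -1700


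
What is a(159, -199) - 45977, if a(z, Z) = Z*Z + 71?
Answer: -6305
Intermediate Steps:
a(z, Z) = 71 + Z**2 (a(z, Z) = Z**2 + 71 = 71 + Z**2)
a(159, -199) - 45977 = (71 + (-199)**2) - 45977 = (71 + 39601) - 45977 = 39672 - 45977 = -6305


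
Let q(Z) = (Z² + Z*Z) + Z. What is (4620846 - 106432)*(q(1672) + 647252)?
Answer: 28170358686088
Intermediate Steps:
q(Z) = Z + 2*Z² (q(Z) = (Z² + Z²) + Z = 2*Z² + Z = Z + 2*Z²)
(4620846 - 106432)*(q(1672) + 647252) = (4620846 - 106432)*(1672*(1 + 2*1672) + 647252) = 4514414*(1672*(1 + 3344) + 647252) = 4514414*(1672*3345 + 647252) = 4514414*(5592840 + 647252) = 4514414*6240092 = 28170358686088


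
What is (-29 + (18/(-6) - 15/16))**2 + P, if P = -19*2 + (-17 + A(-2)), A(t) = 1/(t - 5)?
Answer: 1845287/1792 ≈ 1029.7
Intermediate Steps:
A(t) = 1/(-5 + t)
P = -386/7 (P = -19*2 + (-17 + 1/(-5 - 2)) = -38 + (-17 + 1/(-7)) = -38 + (-17 - 1/7) = -38 - 120/7 = -386/7 ≈ -55.143)
(-29 + (18/(-6) - 15/16))**2 + P = (-29 + (18/(-6) - 15/16))**2 - 386/7 = (-29 + (18*(-1/6) - 15*1/16))**2 - 386/7 = (-29 + (-3 - 15/16))**2 - 386/7 = (-29 - 63/16)**2 - 386/7 = (-527/16)**2 - 386/7 = 277729/256 - 386/7 = 1845287/1792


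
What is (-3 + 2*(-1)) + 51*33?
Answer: 1678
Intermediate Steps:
(-3 + 2*(-1)) + 51*33 = (-3 - 2) + 1683 = -5 + 1683 = 1678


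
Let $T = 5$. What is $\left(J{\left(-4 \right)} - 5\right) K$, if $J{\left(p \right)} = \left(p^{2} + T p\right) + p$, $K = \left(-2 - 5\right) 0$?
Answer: $0$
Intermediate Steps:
$K = 0$ ($K = \left(-7\right) 0 = 0$)
$J{\left(p \right)} = p^{2} + 6 p$ ($J{\left(p \right)} = \left(p^{2} + 5 p\right) + p = p^{2} + 6 p$)
$\left(J{\left(-4 \right)} - 5\right) K = \left(- 4 \left(6 - 4\right) - 5\right) 0 = \left(\left(-4\right) 2 - 5\right) 0 = \left(-8 - 5\right) 0 = \left(-13\right) 0 = 0$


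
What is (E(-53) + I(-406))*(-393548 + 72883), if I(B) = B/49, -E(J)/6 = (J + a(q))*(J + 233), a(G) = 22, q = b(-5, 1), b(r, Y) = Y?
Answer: -75132450830/7 ≈ -1.0733e+10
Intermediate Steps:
q = 1
E(J) = -6*(22 + J)*(233 + J) (E(J) = -6*(J + 22)*(J + 233) = -6*(22 + J)*(233 + J))
I(B) = B/49 (I(B) = B*(1/49) = B/49)
(E(-53) + I(-406))*(-393548 + 72883) = ((-30756 - 1530*(-53) - 6*(-53)**2) + (1/49)*(-406))*(-393548 + 72883) = ((-30756 + 81090 - 6*2809) - 58/7)*(-320665) = ((-30756 + 81090 - 16854) - 58/7)*(-320665) = (33480 - 58/7)*(-320665) = (234302/7)*(-320665) = -75132450830/7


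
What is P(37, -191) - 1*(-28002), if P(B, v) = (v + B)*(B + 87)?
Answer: 8906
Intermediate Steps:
P(B, v) = (87 + B)*(B + v) (P(B, v) = (B + v)*(87 + B) = (87 + B)*(B + v))
P(37, -191) - 1*(-28002) = (37**2 + 87*37 + 87*(-191) + 37*(-191)) - 1*(-28002) = (1369 + 3219 - 16617 - 7067) + 28002 = -19096 + 28002 = 8906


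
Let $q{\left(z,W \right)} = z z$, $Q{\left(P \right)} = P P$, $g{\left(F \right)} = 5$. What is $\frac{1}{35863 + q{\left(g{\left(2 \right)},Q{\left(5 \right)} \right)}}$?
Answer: $\frac{1}{35888} \approx 2.7864 \cdot 10^{-5}$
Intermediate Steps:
$Q{\left(P \right)} = P^{2}$
$q{\left(z,W \right)} = z^{2}$
$\frac{1}{35863 + q{\left(g{\left(2 \right)},Q{\left(5 \right)} \right)}} = \frac{1}{35863 + 5^{2}} = \frac{1}{35863 + 25} = \frac{1}{35888}$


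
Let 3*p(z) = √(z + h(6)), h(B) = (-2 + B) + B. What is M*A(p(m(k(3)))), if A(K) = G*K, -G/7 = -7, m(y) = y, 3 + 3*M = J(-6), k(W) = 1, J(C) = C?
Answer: -49*√11 ≈ -162.51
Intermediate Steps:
h(B) = -2 + 2*B
M = -3 (M = -1 + (⅓)*(-6) = -1 - 2 = -3)
G = 49 (G = -7*(-7) = 49)
p(z) = √(10 + z)/3 (p(z) = √(z + (-2 + 2*6))/3 = √(z + (-2 + 12))/3 = √(z + 10)/3 = √(10 + z)/3)
A(K) = 49*K
M*A(p(m(k(3)))) = -147*√(10 + 1)/3 = -147*√11/3 = -49*√11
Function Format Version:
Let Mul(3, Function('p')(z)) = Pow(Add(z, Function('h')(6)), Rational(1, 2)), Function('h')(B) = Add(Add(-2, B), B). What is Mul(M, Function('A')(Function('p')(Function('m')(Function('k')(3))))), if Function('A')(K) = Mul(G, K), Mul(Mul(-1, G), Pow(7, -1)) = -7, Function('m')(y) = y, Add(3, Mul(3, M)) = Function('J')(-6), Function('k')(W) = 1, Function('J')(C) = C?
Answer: Mul(-49, Pow(11, Rational(1, 2))) ≈ -162.51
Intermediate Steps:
Function('h')(B) = Add(-2, Mul(2, B))
M = -3 (M = Add(-1, Mul(Rational(1, 3), -6)) = Add(-1, -2) = -3)
G = 49 (G = Mul(-7, -7) = 49)
Function('p')(z) = Mul(Rational(1, 3), Pow(Add(10, z), Rational(1, 2))) (Function('p')(z) = Mul(Rational(1, 3), Pow(Add(z, Add(-2, Mul(2, 6))), Rational(1, 2))) = Mul(Rational(1, 3), Pow(Add(z, Add(-2, 12)), Rational(1, 2))) = Mul(Rational(1, 3), Pow(Add(z, 10), Rational(1, 2))) = Mul(Rational(1, 3), Pow(Add(10, z), Rational(1, 2))))
Function('A')(K) = Mul(49, K)
Mul(M, Function('A')(Function('p')(Function('m')(Function('k')(3))))) = Mul(-3, Mul(49, Mul(Rational(1, 3), Pow(Add(10, 1), Rational(1, 2))))) = Mul(-3, Mul(49, Mul(Rational(1, 3), Pow(11, Rational(1, 2))))) = Mul(-3, Mul(Rational(49, 3), Pow(11, Rational(1, 2)))) = Mul(-49, Pow(11, Rational(1, 2)))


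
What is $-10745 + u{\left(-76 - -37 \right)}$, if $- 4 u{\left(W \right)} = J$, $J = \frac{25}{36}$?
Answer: $- \frac{1547305}{144} \approx -10745.0$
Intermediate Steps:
$J = \frac{25}{36}$ ($J = 25 \cdot \frac{1}{36} = \frac{25}{36} \approx 0.69444$)
$u{\left(W \right)} = - \frac{25}{144}$ ($u{\left(W \right)} = \left(- \frac{1}{4}\right) \frac{25}{36} = - \frac{25}{144}$)
$-10745 + u{\left(-76 - -37 \right)} = -10745 - \frac{25}{144} = - \frac{1547305}{144}$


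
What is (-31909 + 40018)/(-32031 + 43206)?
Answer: 2703/3725 ≈ 0.72564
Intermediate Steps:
(-31909 + 40018)/(-32031 + 43206) = 8109/11175 = 8109*(1/11175) = 2703/3725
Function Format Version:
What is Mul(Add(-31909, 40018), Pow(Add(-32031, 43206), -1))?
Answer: Rational(2703, 3725) ≈ 0.72564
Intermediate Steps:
Mul(Add(-31909, 40018), Pow(Add(-32031, 43206), -1)) = Mul(8109, Pow(11175, -1)) = Mul(8109, Rational(1, 11175)) = Rational(2703, 3725)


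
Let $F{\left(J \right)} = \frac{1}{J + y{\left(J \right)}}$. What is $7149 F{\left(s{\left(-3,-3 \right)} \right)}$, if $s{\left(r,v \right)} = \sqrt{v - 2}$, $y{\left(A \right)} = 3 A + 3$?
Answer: $\frac{21447}{89} - \frac{28596 i \sqrt{5}}{89} \approx 240.98 - 718.46 i$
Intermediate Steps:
$y{\left(A \right)} = 3 + 3 A$
$s{\left(r,v \right)} = \sqrt{-2 + v}$
$F{\left(J \right)} = \frac{1}{3 + 4 J}$ ($F{\left(J \right)} = \frac{1}{J + \left(3 + 3 J\right)} = \frac{1}{3 + 4 J}$)
$7149 F{\left(s{\left(-3,-3 \right)} \right)} = \frac{7149}{3 + 4 \sqrt{-2 - 3}} = \frac{7149}{3 + 4 \sqrt{-5}} = \frac{7149}{3 + 4 i \sqrt{5}}$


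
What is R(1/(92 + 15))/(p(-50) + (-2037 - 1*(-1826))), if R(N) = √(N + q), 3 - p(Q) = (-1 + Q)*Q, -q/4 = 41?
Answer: -I*√1877529/295106 ≈ -0.0046432*I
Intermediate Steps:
q = -164 (q = -4*41 = -164)
p(Q) = 3 - Q*(-1 + Q) (p(Q) = 3 - (-1 + Q)*Q = 3 - Q*(-1 + Q))
R(N) = √(-164 + N) (R(N) = √(N - 164) = √(-164 + N))
R(1/(92 + 15))/(p(-50) + (-2037 - 1*(-1826))) = √(-164 + 1/(92 + 15))/((3 - 50 - 1*(-50)²) + (-2037 - 1*(-1826))) = √(-164 + 1/107)/((3 - 50 - 1*2500) + (-2037 + 1826)) = √(-164 + 1/107)/((3 - 50 - 2500) - 211) = √(-17547/107)/(-2547 - 211) = (I*√1877529/107)/(-2758) = (I*√1877529/107)*(-1/2758) = -I*√1877529/295106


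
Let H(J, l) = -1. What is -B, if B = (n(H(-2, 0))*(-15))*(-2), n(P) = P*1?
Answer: 30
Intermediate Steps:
n(P) = P
B = -30 (B = -1*(-15)*(-2) = 15*(-2) = -30)
-B = -1*(-30) = 30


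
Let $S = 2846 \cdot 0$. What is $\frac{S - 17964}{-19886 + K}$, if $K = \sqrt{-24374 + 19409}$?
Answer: $\frac{357232104}{395457961} + \frac{17964 i \sqrt{4965}}{395457961} \approx 0.90334 + 0.0032008 i$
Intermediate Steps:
$K = i \sqrt{4965}$ ($K = \sqrt{-4965} = i \sqrt{4965} \approx 70.463 i$)
$S = 0$
$\frac{S - 17964}{-19886 + K} = \frac{0 - 17964}{-19886 + i \sqrt{4965}} = - \frac{17964}{-19886 + i \sqrt{4965}}$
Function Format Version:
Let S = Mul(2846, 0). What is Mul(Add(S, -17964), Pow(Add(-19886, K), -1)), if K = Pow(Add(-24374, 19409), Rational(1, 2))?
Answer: Add(Rational(357232104, 395457961), Mul(Rational(17964, 395457961), I, Pow(4965, Rational(1, 2)))) ≈ Add(0.90334, Mul(0.0032008, I))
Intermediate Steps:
K = Mul(I, Pow(4965, Rational(1, 2))) (K = Pow(-4965, Rational(1, 2)) = Mul(I, Pow(4965, Rational(1, 2))) ≈ Mul(70.463, I))
S = 0
Mul(Add(S, -17964), Pow(Add(-19886, K), -1)) = Mul(Add(0, -17964), Pow(Add(-19886, Mul(I, Pow(4965, Rational(1, 2)))), -1)) = Mul(-17964, Pow(Add(-19886, Mul(I, Pow(4965, Rational(1, 2)))), -1))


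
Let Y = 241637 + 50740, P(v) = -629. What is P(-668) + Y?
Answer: 291748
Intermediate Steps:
Y = 292377
P(-668) + Y = -629 + 292377 = 291748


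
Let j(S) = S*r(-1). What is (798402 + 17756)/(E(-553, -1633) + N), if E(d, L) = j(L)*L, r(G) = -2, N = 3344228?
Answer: -408079/994575 ≈ -0.41031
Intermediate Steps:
j(S) = -2*S (j(S) = S*(-2) = -2*S)
E(d, L) = -2*L² (E(d, L) = (-2*L)*L = -2*L²)
(798402 + 17756)/(E(-553, -1633) + N) = (798402 + 17756)/(-2*(-1633)² + 3344228) = 816158/(-2*2666689 + 3344228) = 816158/(-5333378 + 3344228) = 816158/(-1989150) = 816158*(-1/1989150) = -408079/994575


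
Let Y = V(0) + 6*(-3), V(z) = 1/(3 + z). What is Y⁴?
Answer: 7890481/81 ≈ 97413.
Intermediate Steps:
Y = -53/3 (Y = 1/(3 + 0) + 6*(-3) = 1/3 - 18 = ⅓ - 18 = -53/3 ≈ -17.667)
Y⁴ = (-53/3)⁴ = 7890481/81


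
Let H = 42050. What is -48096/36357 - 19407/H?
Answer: -909339033/509603950 ≈ -1.7844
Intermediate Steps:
-48096/36357 - 19407/H = -48096/36357 - 19407/42050 = -48096*1/36357 - 19407*1/42050 = -16032/12119 - 19407/42050 = -909339033/509603950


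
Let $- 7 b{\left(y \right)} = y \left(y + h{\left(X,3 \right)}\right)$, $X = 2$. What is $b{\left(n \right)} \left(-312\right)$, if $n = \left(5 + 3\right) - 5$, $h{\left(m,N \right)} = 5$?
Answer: $\frac{7488}{7} \approx 1069.7$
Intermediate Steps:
$n = 3$ ($n = 8 - 5 = 3$)
$b{\left(y \right)} = - \frac{y \left(5 + y\right)}{7}$ ($b{\left(y \right)} = - \frac{y \left(y + 5\right)}{7} = - \frac{y \left(5 + y\right)}{7}$)
$b{\left(n \right)} \left(-312\right) = \left(- \frac{1}{7}\right) 3 \left(5 + 3\right) \left(-312\right) = \left(- \frac{1}{7}\right) 3 \cdot 8 \left(-312\right) = \left(- \frac{24}{7}\right) \left(-312\right) = \frac{7488}{7}$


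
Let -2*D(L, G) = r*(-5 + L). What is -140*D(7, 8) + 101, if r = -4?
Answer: -459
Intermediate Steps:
D(L, G) = -10 + 2*L (D(L, G) = -(-2)*(-5 + L) = -(20 - 4*L)/2 = -10 + 2*L)
-140*D(7, 8) + 101 = -140*(-10 + 2*7) + 101 = -140*(-10 + 14) + 101 = -140*4 + 101 = -560 + 101 = -459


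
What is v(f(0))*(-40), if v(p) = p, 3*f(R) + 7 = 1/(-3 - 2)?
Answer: 96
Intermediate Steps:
f(R) = -12/5 (f(R) = -7/3 + 1/(3*(-3 - 2)) = -7/3 + (⅓)/(-5) = -7/3 + (⅓)*(-⅕) = -7/3 - 1/15 = -12/5)
v(f(0))*(-40) = -12/5*(-40) = 96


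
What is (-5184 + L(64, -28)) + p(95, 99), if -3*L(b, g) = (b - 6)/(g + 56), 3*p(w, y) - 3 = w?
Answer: -216385/42 ≈ -5152.0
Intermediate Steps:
p(w, y) = 1 + w/3
L(b, g) = -(-6 + b)/(3*(56 + g)) (L(b, g) = -(b - 6)/(3*(g + 56)) = -(-6 + b)/(3*(56 + g)))
(-5184 + L(64, -28)) + p(95, 99) = (-5184 + (6 - 1*64)/(3*(56 - 28))) + (1 + (⅓)*95) = (-5184 + (⅓)*(6 - 64)/28) + (1 + 95/3) = (-5184 + (⅓)*(1/28)*(-58)) + 98/3 = (-5184 - 29/42) + 98/3 = -217757/42 + 98/3 = -216385/42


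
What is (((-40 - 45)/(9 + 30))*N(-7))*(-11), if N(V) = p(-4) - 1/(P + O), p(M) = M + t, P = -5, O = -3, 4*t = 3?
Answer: -23375/312 ≈ -74.920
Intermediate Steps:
t = ¾ (t = (¼)*3 = ¾ ≈ 0.75000)
p(M) = ¾ + M (p(M) = M + ¾ = ¾ + M)
N(V) = -25/8 (N(V) = (¾ - 4) - 1/(-5 - 3) = -13/4 - 1/(-8) = -13/4 - 1*(-⅛) = -13/4 + ⅛ = -25/8)
(((-40 - 45)/(9 + 30))*N(-7))*(-11) = (((-40 - 45)/(9 + 30))*(-25/8))*(-11) = (-85/39*(-25/8))*(-11) = (-85*1/39*(-25/8))*(-11) = -85/39*(-25/8)*(-11) = (2125/312)*(-11) = -23375/312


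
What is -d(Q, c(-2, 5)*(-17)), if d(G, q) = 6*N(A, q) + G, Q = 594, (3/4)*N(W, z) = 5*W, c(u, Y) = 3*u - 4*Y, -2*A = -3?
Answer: -654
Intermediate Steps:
A = 3/2 (A = -½*(-3) = 3/2 ≈ 1.5000)
c(u, Y) = -4*Y + 3*u
N(W, z) = 20*W/3 (N(W, z) = 4*(5*W)/3 = 20*W/3)
d(G, q) = 60 + G (d(G, q) = 6*((20/3)*(3/2)) + G = 6*10 + G = 60 + G)
-d(Q, c(-2, 5)*(-17)) = -(60 + 594) = -1*654 = -654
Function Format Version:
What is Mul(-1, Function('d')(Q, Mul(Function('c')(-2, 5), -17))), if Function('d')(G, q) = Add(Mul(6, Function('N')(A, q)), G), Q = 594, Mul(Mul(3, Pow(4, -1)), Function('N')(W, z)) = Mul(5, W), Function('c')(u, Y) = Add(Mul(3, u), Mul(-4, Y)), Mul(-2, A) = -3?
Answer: -654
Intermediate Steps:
A = Rational(3, 2) (A = Mul(Rational(-1, 2), -3) = Rational(3, 2) ≈ 1.5000)
Function('c')(u, Y) = Add(Mul(-4, Y), Mul(3, u))
Function('N')(W, z) = Mul(Rational(20, 3), W) (Function('N')(W, z) = Mul(Rational(4, 3), Mul(5, W)) = Mul(Rational(20, 3), W))
Function('d')(G, q) = Add(60, G) (Function('d')(G, q) = Add(Mul(6, Mul(Rational(20, 3), Rational(3, 2))), G) = Add(Mul(6, 10), G) = Add(60, G))
Mul(-1, Function('d')(Q, Mul(Function('c')(-2, 5), -17))) = Mul(-1, Add(60, 594)) = Mul(-1, 654) = -654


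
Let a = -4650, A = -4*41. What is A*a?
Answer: 762600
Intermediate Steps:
A = -164
A*a = -164*(-4650) = 762600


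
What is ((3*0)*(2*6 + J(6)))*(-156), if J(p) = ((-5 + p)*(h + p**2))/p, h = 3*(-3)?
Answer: 0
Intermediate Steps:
h = -9
J(p) = (-9 + p**2)*(-5 + p)/p (J(p) = ((-5 + p)*(-9 + p**2))/p = ((-9 + p**2)*(-5 + p))/p = (-9 + p**2)*(-5 + p)/p)
((3*0)*(2*6 + J(6)))*(-156) = ((3*0)*(2*6 + (-9 + 6**2 - 5*6 + 45/6)))*(-156) = (0*(12 + (-9 + 36 - 30 + 45*(1/6))))*(-156) = (0*(12 + (-9 + 36 - 30 + 15/2)))*(-156) = (0*(12 + 9/2))*(-156) = (0*(33/2))*(-156) = 0*(-156) = 0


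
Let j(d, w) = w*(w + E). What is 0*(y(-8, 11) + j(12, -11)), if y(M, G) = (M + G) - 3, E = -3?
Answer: 0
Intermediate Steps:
y(M, G) = -3 + G + M (y(M, G) = (G + M) - 3 = -3 + G + M)
j(d, w) = w*(-3 + w) (j(d, w) = w*(w - 3) = w*(-3 + w))
0*(y(-8, 11) + j(12, -11)) = 0*((-3 + 11 - 8) - 11*(-3 - 11)) = 0*(0 - 11*(-14)) = 0*(0 + 154) = 0*154 = 0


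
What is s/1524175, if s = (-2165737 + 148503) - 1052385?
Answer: -3069619/1524175 ≈ -2.0140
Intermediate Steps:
s = -3069619 (s = -2017234 - 1052385 = -3069619)
s/1524175 = -3069619/1524175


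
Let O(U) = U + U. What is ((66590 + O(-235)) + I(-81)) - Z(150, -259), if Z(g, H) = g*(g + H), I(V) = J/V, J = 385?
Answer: 6679685/81 ≈ 82465.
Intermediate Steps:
I(V) = 385/V
Z(g, H) = g*(H + g)
O(U) = 2*U
((66590 + O(-235)) + I(-81)) - Z(150, -259) = ((66590 + 2*(-235)) + 385/(-81)) - 150*(-259 + 150) = ((66590 - 470) + 385*(-1/81)) - 150*(-109) = (66120 - 385/81) - 1*(-16350) = 5355335/81 + 16350 = 6679685/81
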